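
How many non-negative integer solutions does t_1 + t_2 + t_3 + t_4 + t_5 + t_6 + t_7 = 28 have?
C(28+7-1, 7-1) = C(34, 6) = 1344904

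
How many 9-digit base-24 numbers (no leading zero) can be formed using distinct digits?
First digit: 23 choices (nonzero). Then descending: 23 × 23 × 22 × 21 × 20 × 19 × 18 × 17 × 16 = 454697591040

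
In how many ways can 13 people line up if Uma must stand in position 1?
Fix one position: (13-1)! = 479001600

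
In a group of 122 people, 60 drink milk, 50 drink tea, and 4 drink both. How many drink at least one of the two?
|A∪B| = |A| + |B| - |A∩B| = 60 + 50 - 4 = 106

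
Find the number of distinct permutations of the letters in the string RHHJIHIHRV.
10! / (2! × 1! × 4! × 1! × 2!) = 37800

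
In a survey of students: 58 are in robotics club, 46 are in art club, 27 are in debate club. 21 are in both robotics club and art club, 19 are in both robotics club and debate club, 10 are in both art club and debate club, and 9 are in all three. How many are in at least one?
|A∪B∪C| = 58+46+27-21-19-10+9 = 90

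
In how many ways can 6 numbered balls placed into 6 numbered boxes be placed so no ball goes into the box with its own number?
!6 = Σ_{j=0}^{6} (-1)^j·6!/j! = 720 - 720 + 360 - 120 + 30 - 6 + 1 = 265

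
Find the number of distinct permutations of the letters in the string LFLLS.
5! / (1! × 3! × 1!) = 20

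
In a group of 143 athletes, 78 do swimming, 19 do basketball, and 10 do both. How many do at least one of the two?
|A∪B| = |A| + |B| - |A∩B| = 78 + 19 - 10 = 87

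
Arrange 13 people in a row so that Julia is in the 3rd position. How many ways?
Fix one position: (13-1)! = 479001600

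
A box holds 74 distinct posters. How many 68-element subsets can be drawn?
C(74,68) = 74!/(68!×6!) = 185250786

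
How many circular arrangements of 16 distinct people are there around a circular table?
Circular: fix one position, arrange the rest. (16-1)! = 1307674368000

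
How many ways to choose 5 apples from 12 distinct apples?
C(12,5) = 12!/(5!×7!) = 792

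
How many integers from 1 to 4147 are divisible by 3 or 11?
⌊4147/3⌋ + ⌊4147/11⌋ - ⌊4147/33⌋ = 1382 + 377 - 125 = 1634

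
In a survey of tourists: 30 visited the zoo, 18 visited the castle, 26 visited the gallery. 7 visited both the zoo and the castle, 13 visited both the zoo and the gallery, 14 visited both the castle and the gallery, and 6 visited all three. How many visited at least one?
|A∪B∪C| = 30+18+26-7-13-14+6 = 46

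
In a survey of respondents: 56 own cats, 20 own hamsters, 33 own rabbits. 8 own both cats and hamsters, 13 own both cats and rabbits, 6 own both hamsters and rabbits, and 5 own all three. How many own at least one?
|A∪B∪C| = 56+20+33-8-13-6+5 = 87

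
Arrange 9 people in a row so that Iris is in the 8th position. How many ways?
Fix one position: (9-1)! = 40320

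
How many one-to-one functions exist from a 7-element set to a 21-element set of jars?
P(21,7) = 21!/(21-7)! = 586051200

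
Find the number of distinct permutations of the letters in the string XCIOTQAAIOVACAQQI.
17! / (1! × 2! × 2! × 4! × 1! × 3! × 1! × 3!) = 102918816000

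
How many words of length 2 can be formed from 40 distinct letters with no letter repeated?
P(40,2) = 40!/(40-2)! = 1560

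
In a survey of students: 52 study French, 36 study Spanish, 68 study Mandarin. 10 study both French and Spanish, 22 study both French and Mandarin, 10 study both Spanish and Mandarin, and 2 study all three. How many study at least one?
|A∪B∪C| = 52+36+68-10-22-10+2 = 116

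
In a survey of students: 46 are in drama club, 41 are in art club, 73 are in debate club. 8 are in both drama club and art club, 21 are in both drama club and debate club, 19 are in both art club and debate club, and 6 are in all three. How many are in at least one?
|A∪B∪C| = 46+41+73-8-21-19+6 = 118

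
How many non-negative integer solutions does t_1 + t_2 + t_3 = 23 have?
C(23+3-1, 3-1) = C(25, 2) = 300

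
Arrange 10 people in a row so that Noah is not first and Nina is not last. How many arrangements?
By inclusion-exclusion: 10! - 2×(10-1)! + (10-2)! = 3628800 - 725760 + 40320 = 2943360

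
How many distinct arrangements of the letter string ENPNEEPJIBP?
11! / (1! × 1! × 3! × 1! × 2! × 3!) = 554400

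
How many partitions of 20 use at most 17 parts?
By conjugation, equals partitions of 20 into parts ≤ 17. Let r_j(i) = number of partitions of i into parts ≤ j, for i = 0..20. r_1(i) = 1 for all i; r_j(i) = r_{j-1}(i) + r_j(i-j). Rows j = 2..17: ≤2: 1 1 2 2 3 3 4 4 5 5 6 6 7 7 8 8 9 9 10 10 11; ≤3: 1 1 2 3 4 5 7 8 10 12 14 16 19 21 24 27 30 33 37 40 44; ≤4: 1 1 2 3 5 6 9 11 15 18 23 27 34 39 47 54 64 72 84 94 108; ≤5: 1 1 2 3 5 7 10 13 18 23 30 37 47 57 70 84 101 119 141 164 192; ≤6: 1 1 2 3 5 7 11 14 20 26 35 44 58 71 90 110 136 163 199 235 282; ≤7: 1 1 2 3 5 7 11 15 21 28 38 49 65 82 105 131 164 201 248 300 364; ≤8: 1 1 2 3 5 7 11 15 22 29 40 52 70 89 116 146 186 230 288 352 434; ≤9: 1 1 2 3 5 7 11 15 22 30 41 54 73 94 123 157 201 252 318 393 488; ≤10: 1 1 2 3 5 7 11 15 22 30 42 55 75 97 128 164 212 267 340 423 530; ≤11: 1 1 2 3 5 7 11 15 22 30 42 56 76 99 131 169 219 278 355 445 560; ≤12: 1 1 2 3 5 7 11 15 22 30 42 56 77 100 133 172 224 285 366 460 582; ≤13: 1 1 2 3 5 7 11 15 22 30 42 56 77 101 134 174 227 290 373 471 597; ≤14: 1 1 2 3 5 7 11 15 22 30 42 56 77 101 135 175 229 293 378 478 608; ≤15: 1 1 2 3 5 7 11 15 22 30 42 56 77 101 135 176 230 295 381 483 615; ≤16: 1 1 2 3 5 7 11 15 22 30 42 56 77 101 135 176 231 296 383 486 620; ≤17: 1 1 2 3 5 7 11 15 22 30 42 56 77 101 135 176 231 297 384 488 623. r_17(20) = 623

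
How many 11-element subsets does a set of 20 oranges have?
C(20,11) = 20!/(11!×9!) = 167960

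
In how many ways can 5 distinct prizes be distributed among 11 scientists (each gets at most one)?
P(11,5) = 11!/(11-5)! = 55440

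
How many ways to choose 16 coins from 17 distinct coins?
C(17,16) = 17!/(16!×1!) = 17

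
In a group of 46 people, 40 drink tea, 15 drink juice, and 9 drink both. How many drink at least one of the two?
|A∪B| = |A| + |B| - |A∩B| = 40 + 15 - 9 = 46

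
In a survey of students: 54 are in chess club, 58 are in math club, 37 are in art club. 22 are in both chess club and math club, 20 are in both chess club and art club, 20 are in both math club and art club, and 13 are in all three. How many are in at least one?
|A∪B∪C| = 54+58+37-22-20-20+13 = 100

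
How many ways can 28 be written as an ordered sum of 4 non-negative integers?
C(28+4-1, 4-1) = C(31, 3) = 4495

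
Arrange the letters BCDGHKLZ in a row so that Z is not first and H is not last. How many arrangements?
By inclusion-exclusion: 8! - 2×(8-1)! + (8-2)! = 40320 - 10080 + 720 = 30960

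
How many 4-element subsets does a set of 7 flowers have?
C(7,4) = 7!/(4!×3!) = 35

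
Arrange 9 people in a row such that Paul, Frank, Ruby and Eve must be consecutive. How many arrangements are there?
Treat the 4 as one block: (9-4+1)! × 4! = 720 × 24 = 17280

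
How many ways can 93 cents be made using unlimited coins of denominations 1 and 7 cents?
Coefficient of x^93 in 1/(1-x^1) · 1/(1-x^7). Use j coins of 7 for j = 0..⌊93/7⌋ = 13, the rest in 1s: 13 + 1 = 14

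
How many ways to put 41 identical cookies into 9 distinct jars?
C(41+9-1, 9-1) = C(49, 8) = 450978066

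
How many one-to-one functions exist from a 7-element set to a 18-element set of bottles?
P(18,7) = 18!/(18-7)! = 160392960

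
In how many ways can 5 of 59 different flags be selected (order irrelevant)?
C(59,5) = 59!/(5!×54!) = 5006386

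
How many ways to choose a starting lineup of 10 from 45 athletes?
C(45,10) = 45!/(10!×35!) = 3190187286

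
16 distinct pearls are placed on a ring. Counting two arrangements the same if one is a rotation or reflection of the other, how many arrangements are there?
(16-1)!/2 = 1307674368000/2 = 653837184000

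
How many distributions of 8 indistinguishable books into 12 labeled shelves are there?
C(8+12-1, 12-1) = C(19, 11) = 75582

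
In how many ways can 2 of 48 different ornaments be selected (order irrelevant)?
C(48,2) = 48!/(2!×46!) = 1128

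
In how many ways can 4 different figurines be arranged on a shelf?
4! = 24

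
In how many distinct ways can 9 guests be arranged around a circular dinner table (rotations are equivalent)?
Circular: fix one position, arrange the rest. (9-1)! = 40320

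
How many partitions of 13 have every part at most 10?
Let r_j(i) = number of partitions of i into parts ≤ j, for i = 0..13. r_1(i) = 1 for all i; r_j(i) = r_{j-1}(i) + r_j(i-j). Rows j = 2..10: ≤2: 1 1 2 2 3 3 4 4 5 5 6 6 7 7; ≤3: 1 1 2 3 4 5 7 8 10 12 14 16 19 21; ≤4: 1 1 2 3 5 6 9 11 15 18 23 27 34 39; ≤5: 1 1 2 3 5 7 10 13 18 23 30 37 47 57; ≤6: 1 1 2 3 5 7 11 14 20 26 35 44 58 71; ≤7: 1 1 2 3 5 7 11 15 21 28 38 49 65 82; ≤8: 1 1 2 3 5 7 11 15 22 29 40 52 70 89; ≤9: 1 1 2 3 5 7 11 15 22 30 41 54 73 94; ≤10: 1 1 2 3 5 7 11 15 22 30 42 55 75 97. r_10(13) = 97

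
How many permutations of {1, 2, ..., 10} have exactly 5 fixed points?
Choose the 5 fixed points C(10,5) = 252, derange the rest: !5 = Σ_{j=0}^{5} (-1)^j·5!/j! = 120 - 120 + 60 - 20 + 5 - 1 = 44. Product = 252 × 44 = 11088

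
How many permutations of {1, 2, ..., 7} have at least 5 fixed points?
Exactly j fixed points: C(7,j)·!(7-j); sum over j ≥ 5 (derangement numbers via !m = (m-1)·(!(m-1) + !(m-2)): !0..!2 = 1, 0, 1). Σ_{j=5}^{7} C(7,j)·!(7-j) = C(7,5)·!2 + C(7,6)·!1 + C(7,7)·!0 = 21·1 + 7·0 + 1·1 = 22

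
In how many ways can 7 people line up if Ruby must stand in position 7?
Fix one position: (7-1)! = 720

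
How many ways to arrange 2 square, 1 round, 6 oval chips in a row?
9! / (2! × 1! × 6!) = 252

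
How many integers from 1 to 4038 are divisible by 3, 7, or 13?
⌊4038/3⌋+⌊4038/7⌋+⌊4038/13⌋ - ⌊4038/21⌋-⌊4038/39⌋-⌊4038/91⌋ + ⌊4038/273⌋ = 1346+576+310 - 192-103-44 + 14 = 1907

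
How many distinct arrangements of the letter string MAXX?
4! / (1! × 2! × 1!) = 12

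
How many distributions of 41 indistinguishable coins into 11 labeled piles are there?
C(41+11-1, 11-1) = C(51, 10) = 12777711870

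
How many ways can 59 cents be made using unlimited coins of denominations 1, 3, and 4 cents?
Coefficient of x^59 in 1/(1-x^1) · 1/(1-x^3) · 1/(1-x^4). Case on j = number of 4-cent coins (j = 0..14); remainder r = 59 - 4j is made from {1,3} in ⌊r/3⌋+1 ways. r = 59, 55, 51, 47, 43, 39, 35, 31, 27, 23, 19, 15, 11, 7, 3 → 20 + 19 + 18 + 16 + 15 + 14 + 12 + 11 + 10 + 8 + 7 + 6 + 4 + 3 + 2 = 165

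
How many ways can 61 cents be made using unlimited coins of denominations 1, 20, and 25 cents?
Coefficient of x^61 in 1/(1-x^1) · 1/(1-x^20) · 1/(1-x^25). Case on j = number of 25-cent coins (j = 0..2); remainder r = 61 - 25j is made from {1,20} in ⌊r/20⌋+1 ways. r = 61, 36, 11 → 4 + 2 + 1 = 7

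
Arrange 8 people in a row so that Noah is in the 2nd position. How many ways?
Fix one position: (8-1)! = 5040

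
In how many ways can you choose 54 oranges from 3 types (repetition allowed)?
C(54+3-1, 3-1) = C(56, 2) = 1540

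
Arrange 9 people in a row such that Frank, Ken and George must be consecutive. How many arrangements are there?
Treat the 3 as one block: (9-3+1)! × 3! = 5040 × 6 = 30240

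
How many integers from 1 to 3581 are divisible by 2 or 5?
⌊3581/2⌋ + ⌊3581/5⌋ - ⌊3581/10⌋ = 1790 + 716 - 358 = 2148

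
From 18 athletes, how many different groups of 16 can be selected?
C(18,16) = 18!/(16!×2!) = 153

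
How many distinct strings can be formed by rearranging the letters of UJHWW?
5! / (1! × 2! × 1! × 1!) = 60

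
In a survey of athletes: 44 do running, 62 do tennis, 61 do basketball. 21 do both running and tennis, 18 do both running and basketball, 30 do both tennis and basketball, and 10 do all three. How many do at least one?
|A∪B∪C| = 44+62+61-21-18-30+10 = 108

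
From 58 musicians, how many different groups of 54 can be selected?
C(58,54) = 58!/(54!×4!) = 424270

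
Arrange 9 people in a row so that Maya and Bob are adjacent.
Treat as block: (9-1)! × 2! = 40320 × 2 = 80640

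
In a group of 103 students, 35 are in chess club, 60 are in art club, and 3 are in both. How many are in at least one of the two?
|A∪B| = |A| + |B| - |A∩B| = 35 + 60 - 3 = 92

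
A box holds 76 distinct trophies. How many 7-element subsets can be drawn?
C(76,7) = 76!/(7!×69!) = 2186189400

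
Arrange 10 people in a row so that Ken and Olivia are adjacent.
Treat as block: (10-1)! × 2! = 362880 × 2 = 725760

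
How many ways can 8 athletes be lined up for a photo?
8! = 40320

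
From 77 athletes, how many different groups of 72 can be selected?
C(77,72) = 77!/(72!×5!) = 19757815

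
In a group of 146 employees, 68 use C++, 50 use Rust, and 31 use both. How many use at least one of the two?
|A∪B| = |A| + |B| - |A∩B| = 68 + 50 - 31 = 87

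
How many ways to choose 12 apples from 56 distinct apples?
C(56,12) = 56!/(12!×44!) = 558383307300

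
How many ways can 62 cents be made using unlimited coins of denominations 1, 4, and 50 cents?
Coefficient of x^62 in 1/(1-x^1) · 1/(1-x^4) · 1/(1-x^50). Case on j = number of 50-cent coins (j = 0..1); remainder r = 62 - 50j is made from {1,4} in ⌊r/4⌋+1 ways. r = 62, 12 → 16 + 4 = 20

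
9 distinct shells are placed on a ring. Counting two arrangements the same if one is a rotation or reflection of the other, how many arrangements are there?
(9-1)!/2 = 40320/2 = 20160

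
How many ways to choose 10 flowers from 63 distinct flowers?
C(63,10) = 63!/(10!×53!) = 127805525001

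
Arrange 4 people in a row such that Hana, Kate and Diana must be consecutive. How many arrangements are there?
Treat the 3 as one block: (4-3+1)! × 3! = 2 × 6 = 12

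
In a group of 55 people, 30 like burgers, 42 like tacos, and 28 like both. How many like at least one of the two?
|A∪B| = |A| + |B| - |A∩B| = 30 + 42 - 28 = 44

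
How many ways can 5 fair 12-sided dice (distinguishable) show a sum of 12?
Coefficient of x^12 in (x + x² + ... + x^12)^5. By inclusion-exclusion on dice exceeding 12: Σ_j (-1)^j C(5,j)·C(12-1-12j, 4) = C(5,0)·C(11,4) = 1·330 = 330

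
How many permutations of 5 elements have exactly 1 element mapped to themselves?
Choose the 1 fixed point C(5,1) = 5, derange the rest: !4 = Σ_{j=0}^{4} (-1)^j·4!/j! = 24 - 24 + 12 - 4 + 1 = 9. Product = 5 × 9 = 45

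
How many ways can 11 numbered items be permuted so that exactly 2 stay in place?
Choose the 2 fixed points C(11,2) = 55, derange the rest: !9 = Σ_{j=0}^{9} (-1)^j·9!/j! = 362880 - 362880 + 181440 - 60480 + 15120 - 3024 + 504 - 72 + 9 - 1 = 133496. Product = 55 × 133496 = 7342280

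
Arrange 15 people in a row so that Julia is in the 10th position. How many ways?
Fix one position: (15-1)! = 87178291200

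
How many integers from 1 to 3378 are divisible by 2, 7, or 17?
⌊3378/2⌋+⌊3378/7⌋+⌊3378/17⌋ - ⌊3378/14⌋-⌊3378/34⌋-⌊3378/119⌋ + ⌊3378/238⌋ = 1689+482+198 - 241-99-28 + 14 = 2015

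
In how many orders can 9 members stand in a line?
9! = 362880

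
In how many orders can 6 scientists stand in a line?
6! = 720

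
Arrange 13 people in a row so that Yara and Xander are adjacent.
Treat as block: (13-1)! × 2! = 479001600 × 2 = 958003200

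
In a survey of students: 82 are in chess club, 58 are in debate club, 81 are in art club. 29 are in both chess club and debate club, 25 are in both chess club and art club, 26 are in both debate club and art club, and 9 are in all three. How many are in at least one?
|A∪B∪C| = 82+58+81-29-25-26+9 = 150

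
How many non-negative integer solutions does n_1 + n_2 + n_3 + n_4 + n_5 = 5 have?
C(5+5-1, 5-1) = C(9, 4) = 126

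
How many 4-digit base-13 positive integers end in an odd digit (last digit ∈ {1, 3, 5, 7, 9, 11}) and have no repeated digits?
Last∈{1,3,5,7,9,11}. Last=0: 0. Last nonzero: 6×11×P(11,2) = 7260. Total = 7260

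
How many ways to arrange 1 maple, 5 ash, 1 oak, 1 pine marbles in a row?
8! / (1! × 5! × 1! × 1!) = 336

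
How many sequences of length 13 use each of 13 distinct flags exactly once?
13! = 6227020800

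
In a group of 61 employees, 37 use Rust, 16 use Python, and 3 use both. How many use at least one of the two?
|A∪B| = |A| + |B| - |A∩B| = 37 + 16 - 3 = 50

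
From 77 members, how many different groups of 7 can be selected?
C(77,7) = 77!/(7!×70!) = 2404808340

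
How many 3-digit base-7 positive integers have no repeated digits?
First digit: 6 choices (nonzero). Then descending: 6 × 6 × 5 = 180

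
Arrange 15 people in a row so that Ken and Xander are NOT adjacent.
Total - adjacent = 15! - (15-1)!×2 = 1307674368000 - 174356582400 = 1133317785600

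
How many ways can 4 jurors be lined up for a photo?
4! = 24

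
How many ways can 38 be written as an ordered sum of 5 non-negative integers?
C(38+5-1, 5-1) = C(42, 4) = 111930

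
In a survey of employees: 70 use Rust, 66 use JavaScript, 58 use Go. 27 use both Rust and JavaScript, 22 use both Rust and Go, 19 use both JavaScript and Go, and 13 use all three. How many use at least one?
|A∪B∪C| = 70+66+58-27-22-19+13 = 139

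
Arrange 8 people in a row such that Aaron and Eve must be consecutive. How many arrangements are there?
Treat the 2 as one block: (8-2+1)! × 2! = 5040 × 2 = 10080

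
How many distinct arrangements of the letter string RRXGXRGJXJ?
10! / (2! × 3! × 3! × 2!) = 25200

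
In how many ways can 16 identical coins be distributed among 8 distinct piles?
C(16+8-1, 8-1) = C(23, 7) = 245157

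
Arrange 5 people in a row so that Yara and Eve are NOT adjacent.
Total - adjacent = 5! - (5-1)!×2 = 120 - 48 = 72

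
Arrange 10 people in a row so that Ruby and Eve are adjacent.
Treat as block: (10-1)! × 2! = 362880 × 2 = 725760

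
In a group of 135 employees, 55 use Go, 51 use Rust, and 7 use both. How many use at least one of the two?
|A∪B| = |A| + |B| - |A∩B| = 55 + 51 - 7 = 99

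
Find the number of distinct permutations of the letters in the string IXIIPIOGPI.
10! / (5! × 1! × 1! × 1! × 2!) = 15120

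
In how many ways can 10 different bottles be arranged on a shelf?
10! = 3628800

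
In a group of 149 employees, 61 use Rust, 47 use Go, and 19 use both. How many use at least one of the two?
|A∪B| = |A| + |B| - |A∩B| = 61 + 47 - 19 = 89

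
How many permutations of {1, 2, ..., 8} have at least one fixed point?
Complement of the derangements. !8 = Σ_{j=0}^{8} (-1)^j·8!/j! = 40320 - 40320 + 20160 - 6720 + 1680 - 336 + 56 - 8 + 1 = 14833. 8! - !8 = 40320 - 14833 = 25487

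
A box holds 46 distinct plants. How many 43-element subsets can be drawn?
C(46,43) = 46!/(43!×3!) = 15180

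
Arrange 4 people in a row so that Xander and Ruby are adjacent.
Treat as block: (4-1)! × 2! = 6 × 2 = 12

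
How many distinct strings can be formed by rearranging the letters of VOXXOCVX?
8! / (2! × 3! × 1! × 2!) = 1680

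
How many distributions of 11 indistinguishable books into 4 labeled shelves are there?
C(11+4-1, 4-1) = C(14, 3) = 364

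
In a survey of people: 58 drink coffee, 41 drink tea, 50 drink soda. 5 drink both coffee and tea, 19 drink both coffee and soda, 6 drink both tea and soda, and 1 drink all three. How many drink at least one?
|A∪B∪C| = 58+41+50-5-19-6+1 = 120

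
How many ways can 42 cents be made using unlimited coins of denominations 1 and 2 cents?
Coefficient of x^42 in 1/(1-x^1) · 1/(1-x^2). Use j coins of 2 for j = 0..⌊42/2⌋ = 21, the rest in 1s: 21 + 1 = 22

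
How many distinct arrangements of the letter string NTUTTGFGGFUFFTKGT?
17! / (1! × 1! × 5! × 4! × 4! × 2!) = 2572970400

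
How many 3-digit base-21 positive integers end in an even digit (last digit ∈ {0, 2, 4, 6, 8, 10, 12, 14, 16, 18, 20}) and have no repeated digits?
Last∈{0,2,4,6,8,10,12,14,16,18,20}. Last=0: 380. Last nonzero: 10×19×P(19,1) = 3610. Total = 3990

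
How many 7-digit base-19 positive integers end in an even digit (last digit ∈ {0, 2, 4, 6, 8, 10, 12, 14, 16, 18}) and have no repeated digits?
Last∈{0,2,4,6,8,10,12,14,16,18}. Last=0: 13366080. Last nonzero: 9×17×P(17,5) = 113611680. Total = 126977760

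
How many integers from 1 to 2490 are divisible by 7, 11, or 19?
⌊2490/7⌋+⌊2490/11⌋+⌊2490/19⌋ - ⌊2490/77⌋-⌊2490/133⌋-⌊2490/209⌋ + ⌊2490/1463⌋ = 355+226+131 - 32-18-11 + 1 = 652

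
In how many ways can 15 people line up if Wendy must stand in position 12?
Fix one position: (15-1)! = 87178291200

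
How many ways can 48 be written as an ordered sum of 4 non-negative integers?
C(48+4-1, 4-1) = C(51, 3) = 20825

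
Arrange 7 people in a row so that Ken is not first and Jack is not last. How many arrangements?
By inclusion-exclusion: 7! - 2×(7-1)! + (7-2)! = 5040 - 1440 + 120 = 3720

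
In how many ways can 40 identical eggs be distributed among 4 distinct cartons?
C(40+4-1, 4-1) = C(43, 3) = 12341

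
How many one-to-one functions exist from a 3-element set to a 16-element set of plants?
P(16,3) = 16!/(16-3)! = 3360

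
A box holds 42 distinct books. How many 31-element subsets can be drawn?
C(42,31) = 42!/(31!×11!) = 4280561376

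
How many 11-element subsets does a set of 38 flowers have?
C(38,11) = 38!/(11!×27!) = 1203322288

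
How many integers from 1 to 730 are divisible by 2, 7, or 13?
⌊730/2⌋+⌊730/7⌋+⌊730/13⌋ - ⌊730/14⌋-⌊730/26⌋-⌊730/91⌋ + ⌊730/182⌋ = 365+104+56 - 52-28-8 + 4 = 441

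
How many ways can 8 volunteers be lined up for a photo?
8! = 40320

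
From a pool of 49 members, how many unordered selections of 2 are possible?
C(49,2) = 49!/(2!×47!) = 1176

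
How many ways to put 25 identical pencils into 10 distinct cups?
C(25+10-1, 10-1) = C(34, 9) = 52451256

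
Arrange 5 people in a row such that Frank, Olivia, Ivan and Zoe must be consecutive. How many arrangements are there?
Treat the 4 as one block: (5-4+1)! × 4! = 2 × 24 = 48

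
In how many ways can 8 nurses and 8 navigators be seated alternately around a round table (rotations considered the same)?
Fix one of the nurses: (8-1)! ways for the remaining nurses, × 8! ways for the navigators = 5040 × 40320 = 203212800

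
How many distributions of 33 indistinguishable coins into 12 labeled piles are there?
C(33+12-1, 12-1) = C(44, 11) = 7669339132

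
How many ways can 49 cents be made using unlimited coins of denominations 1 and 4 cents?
Coefficient of x^49 in 1/(1-x^1) · 1/(1-x^4). Use j coins of 4 for j = 0..⌊49/4⌋ = 12, the rest in 1s: 12 + 1 = 13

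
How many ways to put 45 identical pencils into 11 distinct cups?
C(45+11-1, 11-1) = C(55, 10) = 29248649430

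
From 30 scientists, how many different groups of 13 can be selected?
C(30,13) = 30!/(13!×17!) = 119759850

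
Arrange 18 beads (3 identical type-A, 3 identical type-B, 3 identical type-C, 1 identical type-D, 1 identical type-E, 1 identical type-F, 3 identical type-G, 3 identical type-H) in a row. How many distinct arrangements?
18! / (3! × 3! × 3! × 1! × 1! × 1! × 3! × 3!) = 823350528000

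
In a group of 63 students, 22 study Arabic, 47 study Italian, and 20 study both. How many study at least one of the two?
|A∪B| = |A| + |B| - |A∩B| = 22 + 47 - 20 = 49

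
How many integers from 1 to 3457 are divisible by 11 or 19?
⌊3457/11⌋ + ⌊3457/19⌋ - ⌊3457/209⌋ = 314 + 181 - 16 = 479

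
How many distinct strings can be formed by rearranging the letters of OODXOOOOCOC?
11! / (7! × 2! × 1! × 1!) = 3960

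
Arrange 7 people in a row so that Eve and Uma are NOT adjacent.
Total - adjacent = 7! - (7-1)!×2 = 5040 - 1440 = 3600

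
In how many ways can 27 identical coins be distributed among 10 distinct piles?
C(27+10-1, 10-1) = C(36, 9) = 94143280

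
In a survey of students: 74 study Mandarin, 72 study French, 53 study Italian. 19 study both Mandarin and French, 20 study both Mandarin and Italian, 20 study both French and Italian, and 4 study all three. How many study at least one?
|A∪B∪C| = 74+72+53-19-20-20+4 = 144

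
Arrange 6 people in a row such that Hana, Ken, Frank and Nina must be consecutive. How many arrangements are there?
Treat the 4 as one block: (6-4+1)! × 4! = 6 × 24 = 144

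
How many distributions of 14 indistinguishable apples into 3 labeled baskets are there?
C(14+3-1, 3-1) = C(16, 2) = 120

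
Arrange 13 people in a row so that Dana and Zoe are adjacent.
Treat as block: (13-1)! × 2! = 479001600 × 2 = 958003200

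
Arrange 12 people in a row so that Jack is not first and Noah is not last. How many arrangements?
By inclusion-exclusion: 12! - 2×(12-1)! + (12-2)! = 479001600 - 79833600 + 3628800 = 402796800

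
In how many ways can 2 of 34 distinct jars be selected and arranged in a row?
P(34,2) = 34!/(34-2)! = 1122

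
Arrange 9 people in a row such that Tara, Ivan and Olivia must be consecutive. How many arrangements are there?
Treat the 3 as one block: (9-3+1)! × 3! = 5040 × 6 = 30240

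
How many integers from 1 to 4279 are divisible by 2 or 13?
⌊4279/2⌋ + ⌊4279/13⌋ - ⌊4279/26⌋ = 2139 + 329 - 164 = 2304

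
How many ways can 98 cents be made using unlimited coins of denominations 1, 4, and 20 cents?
Coefficient of x^98 in 1/(1-x^1) · 1/(1-x^4) · 1/(1-x^20). Case on j = number of 20-cent coins (j = 0..4); remainder r = 98 - 20j is made from {1,4} in ⌊r/4⌋+1 ways. r = 98, 78, 58, 38, 18 → 25 + 20 + 15 + 10 + 5 = 75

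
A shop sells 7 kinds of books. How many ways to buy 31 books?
C(31+7-1, 7-1) = C(37, 6) = 2324784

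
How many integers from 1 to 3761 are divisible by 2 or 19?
⌊3761/2⌋ + ⌊3761/19⌋ - ⌊3761/38⌋ = 1880 + 197 - 98 = 1979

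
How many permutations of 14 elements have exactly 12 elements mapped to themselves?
Choose the 12 fixed points C(14,12) = 91, derange the rest: !2 = Σ_{j=0}^{2} (-1)^j·2!/j! = 2 - 2 + 1 = 1. Product = 91 × 1 = 91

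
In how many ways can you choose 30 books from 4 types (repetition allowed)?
C(30+4-1, 4-1) = C(33, 3) = 5456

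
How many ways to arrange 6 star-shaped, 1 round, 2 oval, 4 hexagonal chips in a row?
13! / (6! × 1! × 2! × 4!) = 180180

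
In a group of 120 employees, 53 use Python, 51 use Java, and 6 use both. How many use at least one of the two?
|A∪B| = |A| + |B| - |A∩B| = 53 + 51 - 6 = 98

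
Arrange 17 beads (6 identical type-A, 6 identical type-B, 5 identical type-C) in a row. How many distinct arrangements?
17! / (6! × 6! × 5!) = 5717712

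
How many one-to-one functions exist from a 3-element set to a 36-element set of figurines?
P(36,3) = 36!/(36-3)! = 42840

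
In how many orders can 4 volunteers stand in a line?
4! = 24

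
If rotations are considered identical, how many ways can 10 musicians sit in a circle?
Circular: fix one position, arrange the rest. (10-1)! = 362880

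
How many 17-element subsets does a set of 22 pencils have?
C(22,17) = 22!/(17!×5!) = 26334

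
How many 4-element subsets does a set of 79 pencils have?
C(79,4) = 79!/(4!×75!) = 1502501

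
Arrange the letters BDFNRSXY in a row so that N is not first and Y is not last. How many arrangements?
By inclusion-exclusion: 8! - 2×(8-1)! + (8-2)! = 40320 - 10080 + 720 = 30960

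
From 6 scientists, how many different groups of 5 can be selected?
C(6,5) = 6!/(5!×1!) = 6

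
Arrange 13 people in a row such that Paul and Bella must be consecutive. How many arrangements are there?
Treat the 2 as one block: (13-2+1)! × 2! = 479001600 × 2 = 958003200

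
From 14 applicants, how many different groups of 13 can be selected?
C(14,13) = 14!/(13!×1!) = 14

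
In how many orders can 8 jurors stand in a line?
8! = 40320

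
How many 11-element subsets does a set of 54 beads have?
C(54,11) = 54!/(11!×43!) = 95722852680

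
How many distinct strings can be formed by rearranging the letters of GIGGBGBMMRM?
11! / (1! × 1! × 3! × 2! × 4!) = 138600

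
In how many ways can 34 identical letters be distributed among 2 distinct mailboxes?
C(34+2-1, 2-1) = C(35, 1) = 35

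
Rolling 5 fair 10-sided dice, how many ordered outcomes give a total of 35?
Coefficient of x^35 in (x + x² + ... + x^10)^5. By inclusion-exclusion on dice exceeding 10: Σ_j (-1)^j C(5,j)·C(35-1-10j, 4) = C(5,0)·C(34,4) - C(5,1)·C(24,4) + C(5,2)·C(14,4) - C(5,3)·C(4,4) = 1·46376 - 5·10626 + 10·1001 - 10·1 = 3246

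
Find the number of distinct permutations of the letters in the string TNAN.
4! / (2! × 1! × 1!) = 12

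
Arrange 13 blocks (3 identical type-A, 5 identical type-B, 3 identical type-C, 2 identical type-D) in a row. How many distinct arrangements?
13! / (3! × 5! × 3! × 2!) = 720720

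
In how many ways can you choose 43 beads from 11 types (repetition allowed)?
C(43+11-1, 11-1) = C(53, 10) = 19499099620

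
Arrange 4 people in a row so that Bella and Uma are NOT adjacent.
Total - adjacent = 4! - (4-1)!×2 = 24 - 12 = 12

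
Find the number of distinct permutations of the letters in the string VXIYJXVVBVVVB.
13! / (2! × 2! × 1! × 1! × 6! × 1!) = 2162160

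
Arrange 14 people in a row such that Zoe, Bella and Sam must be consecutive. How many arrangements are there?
Treat the 3 as one block: (14-3+1)! × 3! = 479001600 × 6 = 2874009600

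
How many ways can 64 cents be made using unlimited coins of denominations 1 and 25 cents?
Coefficient of x^64 in 1/(1-x^1) · 1/(1-x^25). Use j coins of 25 for j = 0..⌊64/25⌋ = 2, the rest in 1s: 2 + 1 = 3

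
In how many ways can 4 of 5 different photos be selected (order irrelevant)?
C(5,4) = 5!/(4!×1!) = 5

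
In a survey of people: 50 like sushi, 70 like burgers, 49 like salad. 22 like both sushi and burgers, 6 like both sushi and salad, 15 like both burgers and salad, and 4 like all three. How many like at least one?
|A∪B∪C| = 50+70+49-22-6-15+4 = 130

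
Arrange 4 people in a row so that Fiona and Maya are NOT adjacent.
Total - adjacent = 4! - (4-1)!×2 = 24 - 12 = 12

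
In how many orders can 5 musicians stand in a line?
5! = 120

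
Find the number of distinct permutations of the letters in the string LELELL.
6! / (2! × 4!) = 15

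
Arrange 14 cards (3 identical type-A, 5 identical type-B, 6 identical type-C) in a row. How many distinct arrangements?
14! / (3! × 5! × 6!) = 168168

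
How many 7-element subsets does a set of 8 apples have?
C(8,7) = 8!/(7!×1!) = 8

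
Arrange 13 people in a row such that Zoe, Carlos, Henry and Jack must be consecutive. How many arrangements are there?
Treat the 4 as one block: (13-4+1)! × 4! = 3628800 × 24 = 87091200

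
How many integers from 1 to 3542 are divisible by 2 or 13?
⌊3542/2⌋ + ⌊3542/13⌋ - ⌊3542/26⌋ = 1771 + 272 - 136 = 1907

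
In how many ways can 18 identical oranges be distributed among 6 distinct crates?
C(18+6-1, 6-1) = C(23, 5) = 33649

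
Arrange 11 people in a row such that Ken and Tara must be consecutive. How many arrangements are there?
Treat the 2 as one block: (11-2+1)! × 2! = 3628800 × 2 = 7257600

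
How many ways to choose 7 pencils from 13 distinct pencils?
C(13,7) = 13!/(7!×6!) = 1716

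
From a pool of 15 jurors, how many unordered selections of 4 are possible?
C(15,4) = 15!/(4!×11!) = 1365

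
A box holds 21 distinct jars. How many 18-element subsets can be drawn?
C(21,18) = 21!/(18!×3!) = 1330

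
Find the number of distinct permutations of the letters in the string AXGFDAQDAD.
10! / (3! × 1! × 1! × 3! × 1! × 1!) = 100800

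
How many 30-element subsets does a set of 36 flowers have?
C(36,30) = 36!/(30!×6!) = 1947792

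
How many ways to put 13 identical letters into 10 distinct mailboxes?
C(13+10-1, 10-1) = C(22, 9) = 497420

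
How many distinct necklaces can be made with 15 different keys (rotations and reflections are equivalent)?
(15-1)!/2 = 87178291200/2 = 43589145600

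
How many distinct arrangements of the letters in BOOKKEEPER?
10! / (1! × 2! × 2! × 3! × 1! × 1!) = 151200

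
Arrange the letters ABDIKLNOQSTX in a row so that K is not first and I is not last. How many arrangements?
By inclusion-exclusion: 12! - 2×(12-1)! + (12-2)! = 479001600 - 79833600 + 3628800 = 402796800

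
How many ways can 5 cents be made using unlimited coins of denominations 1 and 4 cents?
Coefficient of x^5 in 1/(1-x^1) · 1/(1-x^4). Use j coins of 4 for j = 0..⌊5/4⌋ = 1, the rest in 1s: 1 + 1 = 2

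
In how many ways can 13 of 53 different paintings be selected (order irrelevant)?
C(53,13) = 53!/(13!×40!) = 841392966470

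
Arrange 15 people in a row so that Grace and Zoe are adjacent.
Treat as block: (15-1)! × 2! = 87178291200 × 2 = 174356582400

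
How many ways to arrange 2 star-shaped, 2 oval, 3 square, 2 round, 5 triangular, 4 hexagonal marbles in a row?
18! / (2! × 2! × 3! × 2! × 5! × 4!) = 46313467200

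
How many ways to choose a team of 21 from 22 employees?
C(22,21) = 22!/(21!×1!) = 22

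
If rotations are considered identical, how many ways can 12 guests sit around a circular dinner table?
Circular: fix one position, arrange the rest. (12-1)! = 39916800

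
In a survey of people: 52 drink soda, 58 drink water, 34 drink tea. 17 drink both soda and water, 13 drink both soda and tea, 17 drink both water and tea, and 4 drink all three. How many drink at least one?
|A∪B∪C| = 52+58+34-17-13-17+4 = 101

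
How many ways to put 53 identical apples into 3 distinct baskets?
C(53+3-1, 3-1) = C(55, 2) = 1485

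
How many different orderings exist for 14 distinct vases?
14! = 87178291200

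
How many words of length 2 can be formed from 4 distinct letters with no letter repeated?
P(4,2) = 4!/(4-2)! = 12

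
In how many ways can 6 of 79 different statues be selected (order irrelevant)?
C(79,6) = 79!/(6!×73!) = 277962685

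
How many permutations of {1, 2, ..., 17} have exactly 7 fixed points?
Choose the 7 fixed points C(17,7) = 19448, derange the rest: !10 = Σ_{j=0}^{10} (-1)^j·10!/j! = 3628800 - 3628800 + 1814400 - 604800 + 151200 - 30240 + 5040 - 720 + 90 - 10 + 1 = 1334961. Product = 19448 × 1334961 = 25962321528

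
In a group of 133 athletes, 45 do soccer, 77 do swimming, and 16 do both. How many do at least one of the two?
|A∪B| = |A| + |B| - |A∩B| = 45 + 77 - 16 = 106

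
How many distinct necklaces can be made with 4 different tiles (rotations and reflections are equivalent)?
(4-1)!/2 = 6/2 = 3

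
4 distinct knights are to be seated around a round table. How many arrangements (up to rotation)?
Circular: fix one position, arrange the rest. (4-1)! = 6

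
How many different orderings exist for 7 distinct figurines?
7! = 5040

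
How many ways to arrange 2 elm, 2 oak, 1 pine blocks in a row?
5! / (2! × 2! × 1!) = 30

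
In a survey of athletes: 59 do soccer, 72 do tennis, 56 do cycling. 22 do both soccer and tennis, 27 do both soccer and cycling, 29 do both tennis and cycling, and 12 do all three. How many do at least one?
|A∪B∪C| = 59+72+56-22-27-29+12 = 121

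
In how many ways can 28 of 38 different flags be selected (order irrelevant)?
C(38,28) = 38!/(28!×10!) = 472733756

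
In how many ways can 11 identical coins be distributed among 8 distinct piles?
C(11+8-1, 8-1) = C(18, 7) = 31824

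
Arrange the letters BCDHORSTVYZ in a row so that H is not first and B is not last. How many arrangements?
By inclusion-exclusion: 11! - 2×(11-1)! + (11-2)! = 39916800 - 7257600 + 362880 = 33022080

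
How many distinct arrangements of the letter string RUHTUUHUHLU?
11! / (1! × 5! × 1! × 3! × 1!) = 55440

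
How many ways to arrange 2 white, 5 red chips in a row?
7! / (2! × 5!) = 21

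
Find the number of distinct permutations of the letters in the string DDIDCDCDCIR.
11! / (3! × 1! × 5! × 2!) = 27720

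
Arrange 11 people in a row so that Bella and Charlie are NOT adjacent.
Total - adjacent = 11! - (11-1)!×2 = 39916800 - 7257600 = 32659200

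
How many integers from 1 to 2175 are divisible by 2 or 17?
⌊2175/2⌋ + ⌊2175/17⌋ - ⌊2175/34⌋ = 1087 + 127 - 63 = 1151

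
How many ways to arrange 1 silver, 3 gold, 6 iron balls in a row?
10! / (1! × 3! × 6!) = 840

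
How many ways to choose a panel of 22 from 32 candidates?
C(32,22) = 32!/(22!×10!) = 64512240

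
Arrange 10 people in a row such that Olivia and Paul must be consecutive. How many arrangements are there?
Treat the 2 as one block: (10-2+1)! × 2! = 362880 × 2 = 725760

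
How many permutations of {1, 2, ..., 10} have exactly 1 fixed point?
Choose the 1 fixed point C(10,1) = 10, derange the rest: !9 = Σ_{j=0}^{9} (-1)^j·9!/j! = 362880 - 362880 + 181440 - 60480 + 15120 - 3024 + 504 - 72 + 9 - 1 = 133496. Product = 10 × 133496 = 1334960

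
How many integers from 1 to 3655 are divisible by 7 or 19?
⌊3655/7⌋ + ⌊3655/19⌋ - ⌊3655/133⌋ = 522 + 192 - 27 = 687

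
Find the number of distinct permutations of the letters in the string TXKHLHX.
7! / (1! × 1! × 1! × 2! × 2!) = 1260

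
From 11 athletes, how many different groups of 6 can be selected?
C(11,6) = 11!/(6!×5!) = 462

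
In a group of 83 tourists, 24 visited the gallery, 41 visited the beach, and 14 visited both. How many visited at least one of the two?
|A∪B| = |A| + |B| - |A∩B| = 24 + 41 - 14 = 51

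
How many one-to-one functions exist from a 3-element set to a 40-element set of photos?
P(40,3) = 40!/(40-3)! = 59280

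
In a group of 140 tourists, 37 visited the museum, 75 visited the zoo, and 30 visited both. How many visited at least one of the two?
|A∪B| = |A| + |B| - |A∩B| = 37 + 75 - 30 = 82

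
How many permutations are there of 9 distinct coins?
9! = 362880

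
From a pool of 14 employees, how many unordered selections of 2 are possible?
C(14,2) = 14!/(2!×12!) = 91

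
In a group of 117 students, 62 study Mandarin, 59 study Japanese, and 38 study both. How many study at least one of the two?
|A∪B| = |A| + |B| - |A∩B| = 62 + 59 - 38 = 83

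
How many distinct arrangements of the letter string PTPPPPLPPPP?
11! / (9! × 1! × 1!) = 110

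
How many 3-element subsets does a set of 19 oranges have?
C(19,3) = 19!/(3!×16!) = 969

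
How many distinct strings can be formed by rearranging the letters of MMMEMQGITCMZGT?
14! / (1! × 1! × 5! × 1! × 2! × 2! × 1! × 1!) = 181621440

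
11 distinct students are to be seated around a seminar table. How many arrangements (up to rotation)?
Circular: fix one position, arrange the rest. (11-1)! = 3628800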